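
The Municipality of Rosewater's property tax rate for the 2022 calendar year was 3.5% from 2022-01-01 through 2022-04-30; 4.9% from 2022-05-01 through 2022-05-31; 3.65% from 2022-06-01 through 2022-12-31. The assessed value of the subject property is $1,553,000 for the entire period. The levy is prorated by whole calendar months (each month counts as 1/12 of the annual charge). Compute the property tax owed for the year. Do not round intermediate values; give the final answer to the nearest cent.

2022-01-01 to 2022-04-30: 4 months at 3.5% → $1,553,000 × 3.5% × 4/12 = $18,118.3333
2022-05-01 to 2022-05-31: 1 month at 4.9% → $1,553,000 × 4.9% × 1/12 = $6,341.4167
2022-06-01 to 2022-12-31: 7 months at 3.65% → $1,553,000 × 3.65% × 7/12 = $33,065.9583
Total = $57,525.7083

$57,525.71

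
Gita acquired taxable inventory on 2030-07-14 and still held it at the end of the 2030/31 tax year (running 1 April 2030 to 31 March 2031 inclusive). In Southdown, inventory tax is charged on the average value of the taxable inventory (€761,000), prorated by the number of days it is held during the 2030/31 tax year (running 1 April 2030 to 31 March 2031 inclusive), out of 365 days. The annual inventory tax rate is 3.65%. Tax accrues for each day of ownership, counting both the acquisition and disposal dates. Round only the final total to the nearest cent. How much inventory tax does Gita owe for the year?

€19,862.10

Days held (2030-07-14 to 2031-03-31): 261 out of 365
Tax = €761,000 × 3.65% × 261/365 = €19,862.1000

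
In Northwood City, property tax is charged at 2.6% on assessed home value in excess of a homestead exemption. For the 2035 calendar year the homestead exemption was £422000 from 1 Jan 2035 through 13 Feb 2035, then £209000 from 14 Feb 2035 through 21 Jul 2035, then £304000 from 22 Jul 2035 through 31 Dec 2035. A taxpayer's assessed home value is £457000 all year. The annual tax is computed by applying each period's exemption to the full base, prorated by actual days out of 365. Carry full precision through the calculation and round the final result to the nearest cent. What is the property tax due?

1 Jan – 13 Feb 2035: 44 days, exemption £422000 → (£457000 − £422000) × 2.6% × 44/365 = £109.6986
14 Feb – 21 Jul 2035: 158 days, exemption £209000 → (£457000 − £209000) × 2.6% × 158/365 = £2791.1890
22 Jul – 31 Dec 2035: 163 days, exemption £304000 → (£457000 − £304000) × 2.6% × 163/365 = £1776.4767
Total = £4677.3644

£4677.36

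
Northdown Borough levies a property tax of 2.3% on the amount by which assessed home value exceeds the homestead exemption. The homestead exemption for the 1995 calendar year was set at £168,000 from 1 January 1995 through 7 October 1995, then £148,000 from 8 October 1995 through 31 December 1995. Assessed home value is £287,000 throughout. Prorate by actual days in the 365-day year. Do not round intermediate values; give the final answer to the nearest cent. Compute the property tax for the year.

1 January – 7 October 1995: 280 days, exemption £168,000 → (£287,000 − £168,000) × 2.3% × 280/365 = £2,099.6164
8 October – 31 December 1995: 85 days, exemption £148,000 → (£287,000 − £148,000) × 2.3% × 85/365 = £744.5068
Total = £2,844.1233

£2,844.12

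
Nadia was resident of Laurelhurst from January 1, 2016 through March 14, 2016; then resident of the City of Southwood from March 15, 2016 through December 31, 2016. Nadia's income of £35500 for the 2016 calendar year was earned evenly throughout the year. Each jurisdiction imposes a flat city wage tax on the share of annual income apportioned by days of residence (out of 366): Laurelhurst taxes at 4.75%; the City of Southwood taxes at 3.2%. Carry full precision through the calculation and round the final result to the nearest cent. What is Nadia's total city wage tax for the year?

£1247.25

Laurelhurst, January 1 – March 14, 2016: 74 days → £35500 × 4.75% × 74/366 = £340.9358
The City of Southwood, March 15 – December 31, 2016: 292 days → £35500 × 3.2% × 292/366 = £906.3169
Total = £1247.2527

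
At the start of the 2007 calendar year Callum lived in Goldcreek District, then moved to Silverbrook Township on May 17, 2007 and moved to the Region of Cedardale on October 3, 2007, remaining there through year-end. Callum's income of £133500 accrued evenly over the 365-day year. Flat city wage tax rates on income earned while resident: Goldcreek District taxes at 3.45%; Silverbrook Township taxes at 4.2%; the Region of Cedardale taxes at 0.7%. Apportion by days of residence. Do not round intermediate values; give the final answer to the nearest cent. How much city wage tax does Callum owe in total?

Goldcreek District, January 1 – May 16, 2007: 136 days → £133500 × 3.45% × 136/365 = £1716.1151
Silverbrook Township, May 17 – October 2, 2007: 139 days → £133500 × 4.2% × 139/365 = £2135.2685
The Region of Cedardale, October 3 – December 31, 2007: 90 days → £133500 × 0.7% × 90/365 = £230.4247
Total = £4081.8082

£4081.81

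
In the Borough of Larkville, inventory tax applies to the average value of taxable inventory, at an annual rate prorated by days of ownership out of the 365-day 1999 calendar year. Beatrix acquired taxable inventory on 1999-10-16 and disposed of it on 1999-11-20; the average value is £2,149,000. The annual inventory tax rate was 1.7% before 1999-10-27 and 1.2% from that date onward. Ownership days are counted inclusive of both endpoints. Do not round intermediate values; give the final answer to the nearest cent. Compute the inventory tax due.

1999-10-16 to 1999-10-26: 11 days at 1.7% → £2,149,000 × 1.7% × 11/365 = £1,100.9945
1999-10-27 to 1999-11-20: 25 days at 1.2% → £2,149,000 × 1.2% × 25/365 = £1,766.3014
Total = £2,867.2959

£2,867.30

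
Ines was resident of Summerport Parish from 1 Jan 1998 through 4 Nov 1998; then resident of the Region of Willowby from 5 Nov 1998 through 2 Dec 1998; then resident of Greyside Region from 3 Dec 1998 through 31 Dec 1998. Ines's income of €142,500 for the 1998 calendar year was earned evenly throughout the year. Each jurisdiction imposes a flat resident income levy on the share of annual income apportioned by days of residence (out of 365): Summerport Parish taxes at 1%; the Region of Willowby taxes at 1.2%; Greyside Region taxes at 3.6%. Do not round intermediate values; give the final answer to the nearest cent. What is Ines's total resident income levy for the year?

€1,741.23

Summerport Parish, 1 Jan – 4 Nov 1998: 308 days → €142,500 × 1% × 308/365 = €1,202.4658
The Region of Willowby, 5 Nov – 2 Dec 1998: 28 days → €142,500 × 1.2% × 28/365 = €131.1781
Greyside Region, 3 Dec – 31 Dec 1998: 29 days → €142,500 × 3.6% × 29/365 = €407.5890
Total = €1,741.2329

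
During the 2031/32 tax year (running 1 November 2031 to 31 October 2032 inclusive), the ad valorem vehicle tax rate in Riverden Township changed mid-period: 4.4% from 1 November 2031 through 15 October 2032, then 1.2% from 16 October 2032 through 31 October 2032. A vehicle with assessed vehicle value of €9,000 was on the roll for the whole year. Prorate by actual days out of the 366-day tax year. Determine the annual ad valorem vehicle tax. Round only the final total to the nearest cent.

€383.41

1 November 2031 – 15 October 2032: 350 days at 4.4% → €9,000 × 4.4% × 350/366 = €378.6885
16 October – 31 October 2032: 16 days at 1.2% → €9,000 × 1.2% × 16/366 = €4.7213
Total = €383.4098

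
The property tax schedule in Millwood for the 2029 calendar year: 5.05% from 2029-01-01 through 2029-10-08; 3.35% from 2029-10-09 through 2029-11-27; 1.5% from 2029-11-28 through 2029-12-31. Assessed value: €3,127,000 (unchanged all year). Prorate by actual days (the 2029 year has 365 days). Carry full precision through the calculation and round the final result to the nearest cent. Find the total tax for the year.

2029-01-01 to 2029-10-08: 281 days at 5.05% → €3,127,000 × 5.05% × 281/365 = €121,571.7630
2029-10-09 to 2029-11-27: 50 days at 3.35% → €3,127,000 × 3.35% × 50/365 = €14,349.9315
2029-11-28 to 2029-12-31: 34 days at 1.5% → €3,127,000 × 1.5% × 34/365 = €4,369.2329
Total = €140,290.9274

€140,290.93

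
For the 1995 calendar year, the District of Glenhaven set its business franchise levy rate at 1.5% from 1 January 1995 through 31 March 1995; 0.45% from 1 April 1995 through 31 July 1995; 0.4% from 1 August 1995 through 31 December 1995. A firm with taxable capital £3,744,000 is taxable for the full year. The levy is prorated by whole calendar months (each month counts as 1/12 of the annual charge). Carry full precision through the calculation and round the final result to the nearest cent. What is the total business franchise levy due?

£25,896.00

1 January – 31 March 1995: 3 months at 1.5% → £3,744,000 × 1.5% × 3/12 = £14,040.0000
1 April – 31 July 1995: 4 months at 0.45% → £3,744,000 × 0.45% × 4/12 = £5,616.0000
1 August – 31 December 1995: 5 months at 0.4% → £3,744,000 × 0.4% × 5/12 = £6,240.0000
Total = £25,896.0000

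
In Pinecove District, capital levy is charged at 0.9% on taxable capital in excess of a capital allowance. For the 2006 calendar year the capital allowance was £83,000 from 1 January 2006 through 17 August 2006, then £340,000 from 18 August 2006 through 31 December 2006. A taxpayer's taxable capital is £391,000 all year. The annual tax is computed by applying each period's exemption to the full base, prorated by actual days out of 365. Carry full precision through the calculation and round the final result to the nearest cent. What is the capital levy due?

1 January – 17 August 2006: 229 days, exemption £83,000 → (£391,000 − £83,000) × 0.9% × 229/365 = £1,739.1452
18 August – 31 December 2006: 136 days, exemption £340,000 → (£391,000 − £340,000) × 0.9% × 136/365 = £171.0247
Total = £1,910.1699

£1,910.17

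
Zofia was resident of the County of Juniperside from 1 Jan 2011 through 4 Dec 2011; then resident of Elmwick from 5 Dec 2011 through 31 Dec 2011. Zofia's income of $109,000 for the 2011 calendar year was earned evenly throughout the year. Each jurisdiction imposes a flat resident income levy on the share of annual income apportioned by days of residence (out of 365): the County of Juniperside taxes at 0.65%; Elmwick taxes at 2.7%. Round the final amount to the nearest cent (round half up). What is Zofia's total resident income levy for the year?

$873.79

The County of Juniperside, 1 Jan – 4 Dec 2011: 338 days → $109,000 × 0.65% × 338/365 = $656.0904
Elmwick, 5 Dec – 31 Dec 2011: 27 days → $109,000 × 2.7% × 27/365 = $217.7014
Total = $873.7918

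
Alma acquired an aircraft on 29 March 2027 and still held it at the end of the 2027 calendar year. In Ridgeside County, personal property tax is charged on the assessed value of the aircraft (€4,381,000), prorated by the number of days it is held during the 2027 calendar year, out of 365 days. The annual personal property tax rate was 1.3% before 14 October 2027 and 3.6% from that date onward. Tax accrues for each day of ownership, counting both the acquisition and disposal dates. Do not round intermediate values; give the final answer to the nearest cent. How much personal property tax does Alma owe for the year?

€65,186.88

29 March – 13 October 2027: 199 days at 1.3% → €4,381,000 × 1.3% × 199/365 = €31,051.0877
14 October – 31 December 2027: 79 days at 3.6% → €4,381,000 × 3.6% × 79/365 = €34,135.7918
Total = €65,186.8795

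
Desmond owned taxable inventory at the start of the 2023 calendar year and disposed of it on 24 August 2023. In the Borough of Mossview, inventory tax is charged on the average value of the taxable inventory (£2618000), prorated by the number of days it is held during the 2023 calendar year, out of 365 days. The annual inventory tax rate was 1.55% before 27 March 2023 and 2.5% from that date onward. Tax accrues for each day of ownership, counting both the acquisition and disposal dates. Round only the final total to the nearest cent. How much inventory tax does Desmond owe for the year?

1 January – 26 March 2023: 85 days at 1.55% → £2618000 × 1.55% × 85/365 = £9449.9041
27 March – 24 August 2023: 151 days at 2.5% → £2618000 × 2.5% × 151/365 = £27076.5753
Total = £36526.4795

£36526.48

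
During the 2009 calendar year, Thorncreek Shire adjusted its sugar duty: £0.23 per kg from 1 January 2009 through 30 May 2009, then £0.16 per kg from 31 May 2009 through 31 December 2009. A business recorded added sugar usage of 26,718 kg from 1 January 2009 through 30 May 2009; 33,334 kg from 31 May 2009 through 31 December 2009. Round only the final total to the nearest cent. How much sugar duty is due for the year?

£11478.58

1 January – 30 May 2009: 26,718 kg at £0.23/kg → £6145.14
31 May – 31 December 2009: 33,334 kg at £0.16/kg → £5333.44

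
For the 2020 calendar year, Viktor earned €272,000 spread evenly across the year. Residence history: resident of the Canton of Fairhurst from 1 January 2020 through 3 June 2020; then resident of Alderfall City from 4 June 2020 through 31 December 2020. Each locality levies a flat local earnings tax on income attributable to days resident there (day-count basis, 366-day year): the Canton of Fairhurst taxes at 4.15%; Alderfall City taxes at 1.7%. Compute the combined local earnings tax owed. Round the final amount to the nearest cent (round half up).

€7,446.19

The Canton of Fairhurst, 1 January – 3 June 2020: 155 days → €272,000 × 4.15% × 155/366 = €4,780.4372
Alderfall City, 4 June – 31 December 2020: 211 days → €272,000 × 1.7% × 211/366 = €2,665.7486
Total = €7,446.1858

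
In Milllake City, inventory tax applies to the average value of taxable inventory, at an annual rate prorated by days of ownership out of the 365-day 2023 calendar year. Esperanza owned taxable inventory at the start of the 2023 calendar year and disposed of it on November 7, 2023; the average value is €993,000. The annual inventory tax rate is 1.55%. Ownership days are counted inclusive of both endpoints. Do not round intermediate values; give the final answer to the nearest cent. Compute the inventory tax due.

Days held (January 1 – November 7, 2023): 311 out of 365
Tax = €993,000 × 1.55% × 311/365 = €13,114.4014

€13,114.40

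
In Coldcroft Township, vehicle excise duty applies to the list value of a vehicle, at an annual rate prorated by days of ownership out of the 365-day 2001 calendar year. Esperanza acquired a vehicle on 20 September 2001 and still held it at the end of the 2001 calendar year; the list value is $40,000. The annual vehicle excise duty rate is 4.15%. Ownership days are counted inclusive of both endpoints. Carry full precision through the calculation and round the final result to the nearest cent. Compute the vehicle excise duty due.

$468.44

Days held (20 September – 31 December 2001): 103 out of 365
Tax = $40,000 × 4.15% × 103/365 = $468.4384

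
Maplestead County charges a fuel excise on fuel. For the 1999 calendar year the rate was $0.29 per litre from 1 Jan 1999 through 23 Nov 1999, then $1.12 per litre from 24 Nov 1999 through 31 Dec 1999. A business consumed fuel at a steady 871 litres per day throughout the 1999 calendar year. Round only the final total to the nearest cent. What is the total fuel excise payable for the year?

$119,666.69

1 Jan – 23 Nov 1999: 327 days × 871 litres/day = 284,817 litres at $0.29/litre → $82,596.93
24 Nov – 31 Dec 1999: 38 days × 871 litres/day = 33,098 litres at $1.12/litre → $37,069.76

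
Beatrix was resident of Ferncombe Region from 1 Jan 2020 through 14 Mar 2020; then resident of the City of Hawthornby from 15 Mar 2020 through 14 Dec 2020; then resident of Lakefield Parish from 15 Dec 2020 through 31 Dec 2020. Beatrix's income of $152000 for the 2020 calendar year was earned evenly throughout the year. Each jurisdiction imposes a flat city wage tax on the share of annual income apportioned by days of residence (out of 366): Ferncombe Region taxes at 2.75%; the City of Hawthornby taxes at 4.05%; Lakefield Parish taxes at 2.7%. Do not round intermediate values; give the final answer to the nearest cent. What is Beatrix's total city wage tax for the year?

$5661.17

Ferncombe Region, 1 Jan – 14 Mar 2020: 74 days → $152000 × 2.75% × 74/366 = $845.1366
The City of Hawthornby, 15 Mar – 14 Dec 2020: 275 days → $152000 × 4.05% × 275/366 = $4625.4098
Lakefield Parish, 15 Dec – 31 Dec 2020: 17 days → $152000 × 2.7% × 17/366 = $190.6230
Total = $5661.1694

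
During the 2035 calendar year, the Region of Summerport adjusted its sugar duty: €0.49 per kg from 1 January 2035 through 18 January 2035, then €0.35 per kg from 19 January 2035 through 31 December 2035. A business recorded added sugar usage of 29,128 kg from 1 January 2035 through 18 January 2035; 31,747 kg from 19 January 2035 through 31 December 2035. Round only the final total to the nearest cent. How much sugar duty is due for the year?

1 January – 18 January 2035: 29,128 kg at €0.49/kg → €14272.72
19 January – 31 December 2035: 31,747 kg at €0.35/kg → €11111.45

€25384.17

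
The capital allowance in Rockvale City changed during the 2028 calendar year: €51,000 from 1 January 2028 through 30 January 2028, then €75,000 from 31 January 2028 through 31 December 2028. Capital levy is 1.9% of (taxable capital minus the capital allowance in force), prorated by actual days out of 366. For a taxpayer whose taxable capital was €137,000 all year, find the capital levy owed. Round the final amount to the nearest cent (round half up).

€1,215.38

1 January – 30 January 2028: 30 days, exemption €51,000 → (€137,000 − €51,000) × 1.9% × 30/366 = €133.9344
31 January – 31 December 2028: 336 days, exemption €75,000 → (€137,000 − €75,000) × 1.9% × 336/366 = €1,081.4426
Total = €1,215.3770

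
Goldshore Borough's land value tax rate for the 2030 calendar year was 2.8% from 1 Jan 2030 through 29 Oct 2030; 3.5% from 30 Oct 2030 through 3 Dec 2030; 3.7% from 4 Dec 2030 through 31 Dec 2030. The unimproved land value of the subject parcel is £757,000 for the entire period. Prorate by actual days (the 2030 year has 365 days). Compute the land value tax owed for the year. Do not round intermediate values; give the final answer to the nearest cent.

1 Jan – 29 Oct 2030: 302 days at 2.8% → £757,000 × 2.8% × 302/365 = £17,537.5123
30 Oct – 3 Dec 2030: 35 days at 3.5% → £757,000 × 3.5% × 35/365 = £2,540.6164
4 Dec – 31 Dec 2030: 28 days at 3.7% → £757,000 × 3.7% × 28/365 = £2,148.6356
Total = £22,226.7644

£22,226.76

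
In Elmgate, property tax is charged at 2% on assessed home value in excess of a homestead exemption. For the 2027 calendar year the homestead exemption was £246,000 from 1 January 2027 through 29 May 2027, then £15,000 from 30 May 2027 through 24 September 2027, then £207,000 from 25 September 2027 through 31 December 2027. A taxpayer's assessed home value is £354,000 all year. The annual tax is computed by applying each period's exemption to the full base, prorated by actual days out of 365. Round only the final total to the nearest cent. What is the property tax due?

£3,863.01

1 January – 29 May 2027: 149 days, exemption £246,000 → (£354,000 − £246,000) × 2% × 149/365 = £881.7534
30 May – 24 September 2027: 118 days, exemption £15,000 → (£354,000 − £15,000) × 2% × 118/365 = £2,191.8904
25 September – 31 December 2027: 98 days, exemption £207,000 → (£354,000 − £207,000) × 2% × 98/365 = £789.3699
Total = £3,863.0137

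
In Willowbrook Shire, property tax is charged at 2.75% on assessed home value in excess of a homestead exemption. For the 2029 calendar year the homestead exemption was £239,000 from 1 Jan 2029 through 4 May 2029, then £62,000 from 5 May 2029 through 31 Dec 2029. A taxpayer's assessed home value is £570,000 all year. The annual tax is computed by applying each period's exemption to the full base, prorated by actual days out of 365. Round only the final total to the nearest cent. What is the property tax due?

1 Jan – 4 May 2029: 124 days, exemption £239,000 → (£570,000 − £239,000) × 2.75% × 124/365 = £3,092.3562
5 May – 31 Dec 2029: 241 days, exemption £62,000 → (£570,000 − £62,000) × 2.75% × 241/365 = £9,224.0274
Total = £12,316.3836

£12,316.38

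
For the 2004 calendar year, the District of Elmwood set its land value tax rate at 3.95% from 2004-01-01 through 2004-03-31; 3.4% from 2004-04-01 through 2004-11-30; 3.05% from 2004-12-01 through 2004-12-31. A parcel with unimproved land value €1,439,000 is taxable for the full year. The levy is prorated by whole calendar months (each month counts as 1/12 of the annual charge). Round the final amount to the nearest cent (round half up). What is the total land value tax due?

€50,484.92

2004-01-01 to 2004-03-31: 3 months at 3.95% → €1,439,000 × 3.95% × 3/12 = €14,210.1250
2004-04-01 to 2004-11-30: 8 months at 3.4% → €1,439,000 × 3.4% × 8/12 = €32,617.3333
2004-12-01 to 2004-12-31: 1 month at 3.05% → €1,439,000 × 3.05% × 1/12 = €3,657.4583
Total = €50,484.9167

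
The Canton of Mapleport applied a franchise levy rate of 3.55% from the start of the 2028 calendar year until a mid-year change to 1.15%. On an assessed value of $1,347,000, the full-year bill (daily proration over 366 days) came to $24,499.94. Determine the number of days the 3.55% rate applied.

Let d = days at the first rate; then 366 − d days at the second rate.
$1,347,000 × [3.55%·d + 1.15%·(366−d)] / 366 = $24,499.94
Solving gives d = 102, so the new rate took effect on April 12, 2028.

102 days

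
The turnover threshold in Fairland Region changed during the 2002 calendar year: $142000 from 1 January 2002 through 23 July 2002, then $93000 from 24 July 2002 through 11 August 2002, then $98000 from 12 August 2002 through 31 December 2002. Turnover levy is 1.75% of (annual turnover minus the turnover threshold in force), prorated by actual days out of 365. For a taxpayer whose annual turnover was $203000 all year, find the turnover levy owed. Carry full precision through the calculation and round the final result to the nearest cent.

1 January – 23 July 2002: 204 days, exemption $142000 → ($203000 − $142000) × 1.75% × 204/365 = $596.6301
24 July – 11 August 2002: 19 days, exemption $93000 → ($203000 − $93000) × 1.75% × 19/365 = $100.2055
12 August – 31 December 2002: 142 days, exemption $98000 → ($203000 − $98000) × 1.75% × 142/365 = $714.8630
Total = $1411.6986

$1411.70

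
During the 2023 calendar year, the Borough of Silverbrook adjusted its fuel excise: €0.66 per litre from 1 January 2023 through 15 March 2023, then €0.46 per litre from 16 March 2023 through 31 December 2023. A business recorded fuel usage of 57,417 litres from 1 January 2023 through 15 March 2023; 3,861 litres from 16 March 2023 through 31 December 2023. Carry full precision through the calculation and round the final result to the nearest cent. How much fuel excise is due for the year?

€39,671.28

1 January – 15 March 2023: 57,417 litres at €0.66/litre → €37,895.22
16 March – 31 December 2023: 3,861 litres at €0.46/litre → €1,776.06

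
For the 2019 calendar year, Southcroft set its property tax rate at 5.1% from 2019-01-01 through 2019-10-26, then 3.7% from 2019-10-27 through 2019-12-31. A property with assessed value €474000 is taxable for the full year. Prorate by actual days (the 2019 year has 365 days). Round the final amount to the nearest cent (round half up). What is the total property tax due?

€22974.07

2019-01-01 to 2019-10-26: 299 days at 5.1% → €474000 × 5.1% × 299/365 = €19802.8110
2019-10-27 to 2019-12-31: 66 days at 3.7% → €474000 × 3.7% × 66/365 = €3171.2548
Total = €22974.0658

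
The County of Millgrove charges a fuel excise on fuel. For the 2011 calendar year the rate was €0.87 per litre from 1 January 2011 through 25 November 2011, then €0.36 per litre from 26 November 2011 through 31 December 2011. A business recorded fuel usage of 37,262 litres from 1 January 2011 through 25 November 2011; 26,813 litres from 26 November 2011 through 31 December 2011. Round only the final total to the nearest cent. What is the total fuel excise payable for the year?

€42,070.62

1 January – 25 November 2011: 37,262 litres at €0.87/litre → €32,417.94
26 November – 31 December 2011: 26,813 litres at €0.36/litre → €9,652.68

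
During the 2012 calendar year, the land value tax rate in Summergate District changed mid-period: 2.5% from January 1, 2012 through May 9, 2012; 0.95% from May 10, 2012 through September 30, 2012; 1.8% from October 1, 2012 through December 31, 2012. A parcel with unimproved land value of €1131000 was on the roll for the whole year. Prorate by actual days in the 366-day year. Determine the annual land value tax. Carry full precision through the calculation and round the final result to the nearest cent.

January 1 – May 9, 2012: 130 days at 2.5% → €1131000 × 2.5% × 130/366 = €10043.0328
May 10 – September 30, 2012: 144 days at 0.95% → €1131000 × 0.95% × 144/366 = €4227.3443
October 1 – December 31, 2012: 92 days at 1.8% → €1131000 × 1.8% × 92/366 = €5117.3115
Total = €19387.6885

€19387.69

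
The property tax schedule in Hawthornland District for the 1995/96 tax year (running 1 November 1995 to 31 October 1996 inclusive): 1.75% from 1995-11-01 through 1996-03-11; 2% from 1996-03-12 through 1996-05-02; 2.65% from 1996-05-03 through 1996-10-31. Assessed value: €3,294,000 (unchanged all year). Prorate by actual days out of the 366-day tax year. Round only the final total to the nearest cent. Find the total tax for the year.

€73,557.00

1995-11-01 to 1996-03-11: 132 days at 1.75% → €3,294,000 × 1.75% × 132/366 = €20,790.0000
1996-03-12 to 1996-05-02: 52 days at 2% → €3,294,000 × 2% × 52/366 = €9,360.0000
1996-05-03 to 1996-10-31: 182 days at 2.65% → €3,294,000 × 2.65% × 182/366 = €43,407.0000
Total = €73,557.0000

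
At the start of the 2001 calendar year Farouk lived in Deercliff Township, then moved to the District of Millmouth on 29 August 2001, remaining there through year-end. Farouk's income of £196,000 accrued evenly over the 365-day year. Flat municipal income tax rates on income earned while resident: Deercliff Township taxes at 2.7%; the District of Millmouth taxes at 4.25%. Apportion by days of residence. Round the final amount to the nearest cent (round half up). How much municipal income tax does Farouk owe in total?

Deercliff Township, 1 January – 28 August 2001: 240 days → £196,000 × 2.7% × 240/365 = £3,479.6712
The District of Millmouth, 29 August – 31 December 2001: 125 days → £196,000 × 4.25% × 125/365 = £2,852.7397
Total = £6,332.4110

£6,332.41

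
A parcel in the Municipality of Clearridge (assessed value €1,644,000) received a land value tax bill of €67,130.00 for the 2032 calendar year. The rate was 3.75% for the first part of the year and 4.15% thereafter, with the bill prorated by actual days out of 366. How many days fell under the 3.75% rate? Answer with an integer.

Let d = days at the first rate; then 366 − d days at the second rate.
€1,644,000 × [3.75%·d + 4.15%·(366−d)] / 366 = €67,130.00
Solving gives d = 61, so the new rate took effect on 2 March 2032.

61 days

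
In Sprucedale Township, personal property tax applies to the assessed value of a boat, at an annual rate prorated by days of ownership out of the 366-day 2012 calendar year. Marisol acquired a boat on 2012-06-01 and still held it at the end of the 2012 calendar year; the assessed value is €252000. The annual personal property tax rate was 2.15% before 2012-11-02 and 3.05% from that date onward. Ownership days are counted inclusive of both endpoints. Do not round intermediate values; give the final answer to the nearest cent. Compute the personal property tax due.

2012-06-01 to 2012-11-01: 154 days at 2.15% → €252000 × 2.15% × 154/366 = €2279.7049
2012-11-02 to 2012-12-31: 60 days at 3.05% → €252000 × 3.05% × 60/366 = €1260.0000
Total = €3539.7049

€3539.70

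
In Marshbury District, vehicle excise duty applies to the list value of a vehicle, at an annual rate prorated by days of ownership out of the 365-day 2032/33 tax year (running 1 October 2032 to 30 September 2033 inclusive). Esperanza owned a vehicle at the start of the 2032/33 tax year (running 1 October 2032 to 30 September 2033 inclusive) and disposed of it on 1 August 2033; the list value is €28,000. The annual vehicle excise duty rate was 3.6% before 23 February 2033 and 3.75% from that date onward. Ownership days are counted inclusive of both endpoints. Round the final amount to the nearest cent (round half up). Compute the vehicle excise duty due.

1 October 2032 – 22 February 2033: 145 days at 3.6% → €28,000 × 3.6% × 145/365 = €400.4384
23 February – 1 August 2033: 160 days at 3.75% → €28,000 × 3.75% × 160/365 = €460.2740
Total = €860.7123

€860.71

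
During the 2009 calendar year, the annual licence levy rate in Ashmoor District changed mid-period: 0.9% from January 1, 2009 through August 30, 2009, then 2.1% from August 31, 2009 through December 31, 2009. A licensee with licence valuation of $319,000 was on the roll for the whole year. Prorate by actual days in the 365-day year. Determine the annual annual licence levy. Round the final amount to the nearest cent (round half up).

$4,160.98

January 1 – August 30, 2009: 242 days at 0.9% → $319,000 × 0.9% × 242/365 = $1,903.5123
August 31 – December 31, 2009: 123 days at 2.1% → $319,000 × 2.1% × 123/365 = $2,257.4712
Total = $4,160.9836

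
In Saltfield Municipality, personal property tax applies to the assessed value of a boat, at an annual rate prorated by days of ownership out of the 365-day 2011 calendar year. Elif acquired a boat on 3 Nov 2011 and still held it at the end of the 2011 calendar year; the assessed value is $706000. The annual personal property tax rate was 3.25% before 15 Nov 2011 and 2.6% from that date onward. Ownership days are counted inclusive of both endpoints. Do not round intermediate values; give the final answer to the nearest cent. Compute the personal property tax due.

$3118.01

3 Nov – 14 Nov 2011: 12 days at 3.25% → $706000 × 3.25% × 12/365 = $754.3562
15 Nov – 31 Dec 2011: 47 days at 2.6% → $706000 × 2.6% × 47/365 = $2363.6493
Total = $3118.0055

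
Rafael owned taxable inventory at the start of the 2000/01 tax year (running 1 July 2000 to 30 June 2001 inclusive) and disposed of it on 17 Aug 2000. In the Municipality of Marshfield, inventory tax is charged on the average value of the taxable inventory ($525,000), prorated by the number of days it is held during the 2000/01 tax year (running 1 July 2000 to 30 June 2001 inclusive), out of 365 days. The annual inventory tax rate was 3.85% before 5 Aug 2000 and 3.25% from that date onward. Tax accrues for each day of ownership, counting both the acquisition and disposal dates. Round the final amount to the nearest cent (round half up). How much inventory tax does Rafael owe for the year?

1 Jul – 4 Aug 2000: 35 days at 3.85% → $525,000 × 3.85% × 35/365 = $1,938.1849
5 Aug – 17 Aug 2000: 13 days at 3.25% → $525,000 × 3.25% × 13/365 = $607.7055
Total = $2,545.8904

$2,545.89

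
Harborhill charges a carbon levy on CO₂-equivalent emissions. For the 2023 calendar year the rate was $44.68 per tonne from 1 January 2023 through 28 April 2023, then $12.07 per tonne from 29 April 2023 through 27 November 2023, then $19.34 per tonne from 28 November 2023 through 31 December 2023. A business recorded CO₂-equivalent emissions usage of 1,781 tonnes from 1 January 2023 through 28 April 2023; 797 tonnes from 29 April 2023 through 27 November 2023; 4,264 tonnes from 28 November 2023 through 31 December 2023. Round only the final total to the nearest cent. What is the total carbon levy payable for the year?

$171,660.63

1 January – 28 April 2023: 1,781 tonnes at $44.68/tonne → $79,575.08
29 April – 27 November 2023: 797 tonnes at $12.07/tonne → $9,619.79
28 November – 31 December 2023: 4,264 tonnes at $19.34/tonne → $82,465.76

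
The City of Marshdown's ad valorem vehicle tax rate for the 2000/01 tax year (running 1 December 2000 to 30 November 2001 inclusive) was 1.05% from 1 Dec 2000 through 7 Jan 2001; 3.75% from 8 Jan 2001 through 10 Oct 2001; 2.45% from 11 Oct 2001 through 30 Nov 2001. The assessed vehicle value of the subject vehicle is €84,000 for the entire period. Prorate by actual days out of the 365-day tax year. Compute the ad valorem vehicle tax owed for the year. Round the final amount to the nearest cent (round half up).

€2,761.30

1 Dec 2000 – 7 Jan 2001: 38 days at 1.05% → €84,000 × 1.05% × 38/365 = €91.8247
8 Jan – 10 Oct 2001: 276 days at 3.75% → €84,000 × 3.75% × 276/365 = €2,381.9178
11 Oct – 30 Nov 2001: 51 days at 2.45% → €84,000 × 2.45% × 51/365 = €287.5562
Total = €2,761.2986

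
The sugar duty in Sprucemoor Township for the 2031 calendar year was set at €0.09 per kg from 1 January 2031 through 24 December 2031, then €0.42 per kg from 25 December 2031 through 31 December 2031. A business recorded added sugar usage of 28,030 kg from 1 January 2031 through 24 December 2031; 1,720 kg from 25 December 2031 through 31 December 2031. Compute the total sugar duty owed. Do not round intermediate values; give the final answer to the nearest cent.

1 January – 24 December 2031: 28,030 kg at €0.09/kg → €2,522.70
25 December – 31 December 2031: 1,720 kg at €0.42/kg → €722.40

€3,245.10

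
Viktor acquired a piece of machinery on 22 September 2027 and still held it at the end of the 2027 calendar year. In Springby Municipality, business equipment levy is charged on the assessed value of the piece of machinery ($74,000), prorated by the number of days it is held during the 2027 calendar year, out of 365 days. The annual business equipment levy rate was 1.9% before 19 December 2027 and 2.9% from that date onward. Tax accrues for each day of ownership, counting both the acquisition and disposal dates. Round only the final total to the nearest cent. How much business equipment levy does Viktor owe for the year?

22 September – 18 December 2027: 88 days at 1.9% → $74,000 × 1.9% × 88/365 = $338.9808
19 December – 31 December 2027: 13 days at 2.9% → $74,000 × 2.9% × 13/365 = $76.4329
Total = $415.4137

$415.41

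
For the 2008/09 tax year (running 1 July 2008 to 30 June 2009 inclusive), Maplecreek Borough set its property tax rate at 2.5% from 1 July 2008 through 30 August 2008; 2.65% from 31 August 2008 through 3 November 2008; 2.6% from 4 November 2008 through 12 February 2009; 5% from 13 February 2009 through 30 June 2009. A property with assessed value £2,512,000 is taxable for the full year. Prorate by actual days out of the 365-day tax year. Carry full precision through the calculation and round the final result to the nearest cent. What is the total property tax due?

1 July – 30 August 2008: 61 days at 2.5% → £2,512,000 × 2.5% × 61/365 = £10,495.3425
31 August – 3 November 2008: 65 days at 2.65% → £2,512,000 × 2.65% × 65/365 = £11,854.5753
4 November 2008 – 12 February 2009: 101 days at 2.6% → £2,512,000 × 2.6% × 101/365 = £18,072.6356
13 February – 30 June 2009: 138 days at 5% → £2,512,000 × 5% × 138/365 = £47,487.1233
Total = £87,909.6767

£87,909.68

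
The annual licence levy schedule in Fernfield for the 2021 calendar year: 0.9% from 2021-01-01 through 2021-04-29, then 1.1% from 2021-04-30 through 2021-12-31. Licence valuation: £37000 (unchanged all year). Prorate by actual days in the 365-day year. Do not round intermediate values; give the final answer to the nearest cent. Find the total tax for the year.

2021-01-01 to 2021-04-29: 119 days at 0.9% → £37000 × 0.9% × 119/365 = £108.5671
2021-04-30 to 2021-12-31: 246 days at 1.1% → £37000 × 1.1% × 246/365 = £274.3068
Total = £382.8740

£382.87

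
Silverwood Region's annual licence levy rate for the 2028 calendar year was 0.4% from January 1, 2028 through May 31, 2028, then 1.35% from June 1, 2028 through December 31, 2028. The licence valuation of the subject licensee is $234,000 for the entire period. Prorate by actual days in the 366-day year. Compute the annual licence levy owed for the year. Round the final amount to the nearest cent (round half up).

$2,235.79

January 1 – May 31, 2028: 152 days at 0.4% → $234,000 × 0.4% × 152/366 = $388.7213
June 1 – December 31, 2028: 214 days at 1.35% → $234,000 × 1.35% × 214/366 = $1,847.0656
Total = $2,235.7869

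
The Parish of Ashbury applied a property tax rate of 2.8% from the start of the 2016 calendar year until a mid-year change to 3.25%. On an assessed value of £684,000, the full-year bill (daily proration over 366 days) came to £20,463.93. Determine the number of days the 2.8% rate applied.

Let d = days at the first rate; then 366 − d days at the second rate.
£684,000 × [2.8%·d + 3.25%·(366−d)] / 366 = £20,463.93
Solving gives d = 210, so the new rate took effect on 29 July 2016.

210 days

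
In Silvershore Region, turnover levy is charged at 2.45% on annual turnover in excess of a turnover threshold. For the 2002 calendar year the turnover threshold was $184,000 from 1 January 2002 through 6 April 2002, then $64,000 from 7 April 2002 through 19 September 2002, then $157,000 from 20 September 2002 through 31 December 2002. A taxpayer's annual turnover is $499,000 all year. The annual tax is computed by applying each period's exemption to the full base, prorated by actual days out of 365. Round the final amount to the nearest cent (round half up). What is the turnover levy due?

1 January – 6 April 2002: 96 days, exemption $184,000 → ($499,000 − $184,000) × 2.45% × 96/365 = $2,029.8082
7 April – 19 September 2002: 166 days, exemption $64,000 → ($499,000 − $64,000) × 2.45% × 166/365 = $4,846.9726
20 September – 31 December 2002: 103 days, exemption $157,000 → ($499,000 − $157,000) × 2.45% × 103/365 = $2,364.4849
Total = $9,241.2658

$9,241.27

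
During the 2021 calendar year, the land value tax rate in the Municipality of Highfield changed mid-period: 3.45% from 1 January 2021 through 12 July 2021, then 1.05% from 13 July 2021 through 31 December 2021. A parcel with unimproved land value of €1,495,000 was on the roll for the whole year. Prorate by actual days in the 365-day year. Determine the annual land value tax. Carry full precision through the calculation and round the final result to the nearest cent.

1 January – 12 July 2021: 193 days at 3.45% → €1,495,000 × 3.45% × 193/365 = €27,272.4863
13 July – 31 December 2021: 172 days at 1.05% → €1,495,000 × 1.05% × 172/365 = €7,397.1781
Total = €34,669.6644

€34,669.66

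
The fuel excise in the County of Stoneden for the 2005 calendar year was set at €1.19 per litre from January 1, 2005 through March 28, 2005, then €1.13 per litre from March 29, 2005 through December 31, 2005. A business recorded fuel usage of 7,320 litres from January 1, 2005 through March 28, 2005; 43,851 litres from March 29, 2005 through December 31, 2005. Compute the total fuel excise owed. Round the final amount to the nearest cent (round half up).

January 1 – March 28, 2005: 7,320 litres at €1.19/litre → €8,710.80
March 29 – December 31, 2005: 43,851 litres at €1.13/litre → €49,551.63

€58,262.43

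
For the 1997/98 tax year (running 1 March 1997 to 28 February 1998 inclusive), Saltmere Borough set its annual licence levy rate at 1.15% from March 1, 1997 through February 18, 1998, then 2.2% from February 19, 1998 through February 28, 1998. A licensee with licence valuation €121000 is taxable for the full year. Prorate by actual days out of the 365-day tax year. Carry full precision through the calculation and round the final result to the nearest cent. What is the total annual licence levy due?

€1426.31

March 1, 1997 – February 18, 1998: 355 days at 1.15% → €121000 × 1.15% × 355/365 = €1353.3767
February 19 – February 28, 1998: 10 days at 2.2% → €121000 × 2.2% × 10/365 = €72.9315
Total = €1426.3082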